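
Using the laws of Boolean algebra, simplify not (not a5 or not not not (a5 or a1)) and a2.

a5 and a2

not (not a5 or not not not (a5 or a1)) and a2
= not (not a5 or not (a5 or a1)) and a2   [double negation]
= a5 and (a5 or a1) and a2   [De Morgan]
= a5 and a2   [absorption]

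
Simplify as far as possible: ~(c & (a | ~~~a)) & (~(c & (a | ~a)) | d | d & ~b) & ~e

~c & ~e

~(c & (a | ~~~a)) & (~(c & (a | ~a)) | d | d & ~b) & ~e
= ~(c & (a | ~~~a)) & (~(c & (a | ~a)) | d) & ~e   — absorption
= ~(c & (a | ~a)) & (~(c & (a | ~a)) | d) & ~e   — double negation
= ~(c & (a | ~a)) & ~e   — absorption
= ~c & ~e   — complement / identity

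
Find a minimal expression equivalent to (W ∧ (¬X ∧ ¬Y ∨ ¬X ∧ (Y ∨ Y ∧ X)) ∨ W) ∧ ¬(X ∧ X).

(W ∧ (¬X ∧ ¬Y ∨ ¬X ∧ (Y ∨ Y ∧ X)) ∨ W) ∧ ¬(X ∧ X)
= (W ∧ (¬X ∧ ¬Y ∨ ¬X ∧ Y) ∨ W) ∧ ¬(X ∧ X)
= (W ∧ (¬X ∧ ¬Y ∨ ¬X ∧ Y) ∨ W) ∧ ¬X
= (W ∧ ¬X ∨ W) ∧ ¬X
= W ∧ ¬X

W ∧ ¬X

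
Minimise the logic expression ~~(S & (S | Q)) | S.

~~(S & (S | Q)) | S
= ~~S | S   — absorption
= S | S   — double negation
= S   — idempotence

S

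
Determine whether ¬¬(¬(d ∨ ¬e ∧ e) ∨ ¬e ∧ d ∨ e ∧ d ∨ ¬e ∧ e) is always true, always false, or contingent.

always true

¬¬(¬(d ∨ ¬e ∧ e) ∨ ¬e ∧ d ∨ e ∧ d ∨ ¬e ∧ e)
= ¬¬(¬d ∨ ¬e ∧ d ∨ e ∧ d ∨ ¬e ∧ e)   [complement / identity]
= ¬¬(¬d ∨ ¬e ∧ d ∨ e ∧ d)   [complement / identity]
= ¬¬(¬d ∨ d)   [distribution]
= ¬d ∨ d   [double negation]
= True   [complement]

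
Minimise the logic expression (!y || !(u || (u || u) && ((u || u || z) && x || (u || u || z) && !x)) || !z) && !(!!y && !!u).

(!y || !(u || (u || u) && ((u || u || z) && x || (u || u || z) && !x)) || !z) && !(!!y && !!u)
= (!y || !(u || (u || u) && (u || u || z)) || !z) && !(!!y && !!u)   — distribution
= (!y || !(u || (u || u) && (u || u || z)) || !z) && (!y || !u)   — De Morgan
= (!y || !(u || u || u) || !z) && (!y || !u)   — absorption
= (!y || !(u || u) || !z) && (!y || !u)   — idempotence
= (!y || !u || !z) && (!y || !u)   — idempotence
= !y || !u   — absorption

!y || !u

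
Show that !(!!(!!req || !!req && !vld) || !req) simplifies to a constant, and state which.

false

!(!!(!!req || !!req && !vld) || !req)
= !(!!!!req || !req)
= !(!!req || !req)
= !req && req
= false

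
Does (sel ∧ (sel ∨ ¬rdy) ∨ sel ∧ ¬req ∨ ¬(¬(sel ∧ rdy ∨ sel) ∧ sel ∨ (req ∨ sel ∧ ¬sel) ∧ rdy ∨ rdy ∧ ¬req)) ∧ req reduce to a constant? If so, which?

(sel ∧ (sel ∨ ¬rdy) ∨ sel ∧ ¬req ∨ ¬(¬(sel ∧ rdy ∨ sel) ∧ sel ∨ (req ∨ sel ∧ ¬sel) ∧ rdy ∨ rdy ∧ ¬req)) ∧ req
= (sel ∧ (sel ∨ ¬rdy) ∨ sel ∧ ¬req ∨ ¬(¬sel ∧ sel ∨ (req ∨ sel ∧ ¬sel) ∧ rdy ∨ rdy ∧ ¬req)) ∧ req   [absorption]
= (sel ∨ sel ∧ ¬req ∨ ¬(¬sel ∧ sel ∨ (req ∨ sel ∧ ¬sel) ∧ rdy ∨ rdy ∧ ¬req)) ∧ req   [absorption]
= (sel ∨ ¬(¬sel ∧ sel ∨ (req ∨ sel ∧ ¬sel) ∧ rdy ∨ rdy ∧ ¬req)) ∧ req   [absorption]
= (sel ∨ ¬((req ∨ sel ∧ ¬sel) ∧ rdy ∨ rdy ∧ ¬req)) ∧ req   [complement / identity]
= (sel ∨ ¬(req ∧ rdy ∨ rdy ∧ ¬req)) ∧ req   [complement / identity]
= (sel ∨ ¬rdy) ∧ req   [distribution]
This depends on rdy, req, sel, so it is not a constant.

no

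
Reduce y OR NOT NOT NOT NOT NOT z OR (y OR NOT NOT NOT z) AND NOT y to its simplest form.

y OR NOT NOT NOT NOT NOT z OR (y OR NOT NOT NOT z) AND NOT y
= y OR NOT NOT NOT z OR (y OR NOT NOT NOT z) AND NOT y
= y OR NOT NOT NOT z
= y OR NOT z

y OR NOT z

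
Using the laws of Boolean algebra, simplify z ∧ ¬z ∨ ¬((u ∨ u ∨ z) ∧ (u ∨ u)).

z ∧ ¬z ∨ ¬((u ∨ u ∨ z) ∧ (u ∨ u))
= ¬((u ∨ u ∨ z) ∧ (u ∨ u))
= ¬(u ∨ u)
= ¬u

¬u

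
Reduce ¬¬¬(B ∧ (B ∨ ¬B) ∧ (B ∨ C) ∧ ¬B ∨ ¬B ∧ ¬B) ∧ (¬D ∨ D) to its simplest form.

¬¬¬(B ∧ (B ∨ ¬B) ∧ (B ∨ C) ∧ ¬B ∨ ¬B ∧ ¬B) ∧ (¬D ∨ D)
= ¬¬¬(B ∧ (B ∨ C) ∧ ¬B ∨ ¬B ∧ ¬B) ∧ (¬D ∨ D)   (complement / identity)
= ¬¬¬(B ∧ ¬B ∨ ¬B ∧ ¬B) ∧ (¬D ∨ D)   (absorption)
= ¬¬¬¬B ∧ (¬D ∨ D)   (distribution)
= ¬¬¬¬B   (complement / identity)
= ¬¬B   (double negation)
= B   (double negation)

B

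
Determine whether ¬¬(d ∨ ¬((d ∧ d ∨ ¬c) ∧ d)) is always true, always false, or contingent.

¬¬(d ∨ ¬((d ∧ d ∨ ¬c) ∧ d))
= ¬¬(d ∨ ¬((d ∨ ¬c) ∧ d))   — idempotence
= ¬¬(d ∨ ¬d)   — absorption
= d ∨ ¬d   — double negation
= True   — complement

always true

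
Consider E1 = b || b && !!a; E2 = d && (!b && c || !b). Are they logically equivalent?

E1: b || b && !!a
    = b || b && a
    = b
E2: d && (!b && c || !b)
    = d && !b
These differ: at a=1, b=1, c=0, d=0, E1 = 1 but E2 = 0.

No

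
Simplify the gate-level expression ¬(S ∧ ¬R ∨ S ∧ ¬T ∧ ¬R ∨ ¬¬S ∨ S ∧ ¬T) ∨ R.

¬S ∨ R

¬(S ∧ ¬R ∨ S ∧ ¬T ∧ ¬R ∨ ¬¬S ∨ S ∧ ¬T) ∨ R
= ¬((S ∨ S ∧ ¬T) ∧ ¬R ∨ ¬¬S ∨ S ∧ ¬T) ∨ R   [distribution]
= ¬((S ∨ S ∧ ¬T) ∧ ¬R ∨ S ∨ S ∧ ¬T) ∨ R   [double negation]
= ¬(S ∨ S ∧ ¬T) ∨ R   [absorption]
= ¬S ∨ R   [absorption]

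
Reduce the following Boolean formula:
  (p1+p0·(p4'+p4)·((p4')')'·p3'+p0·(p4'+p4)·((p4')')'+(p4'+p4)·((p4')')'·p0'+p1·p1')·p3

(p1+p4')·p3

(p1+p0·(p4'+p4)·((p4')')'·p3'+p0·(p4'+p4)·((p4')')'+(p4'+p4)·((p4')')'·p0'+p1·p1')·p3
= (p1+p0·(p4'+p4)·((p4')')'+(p4'+p4)·((p4')')'·p0'+p1·p1')·p3   (absorption)
= (p1+(p4'+p4)·((p4')')'+p1·p1')·p3   (distribution)
= (p1+(p4'+p4)·((p4')')')·p3   (complement / identity)
= (p1+(p4'+p4)·p4')·p3   (double negation)
= (p1+p4')·p3   (complement / identity)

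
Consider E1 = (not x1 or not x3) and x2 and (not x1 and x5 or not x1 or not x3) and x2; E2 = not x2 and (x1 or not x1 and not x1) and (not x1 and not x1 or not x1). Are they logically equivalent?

E1: (not x1 or not x3) and x2 and (not x1 and x5 or not x1 or not x3) and x2
    = (not x1 or not x3) and x2 and (not x1 or not x3) and x2   — absorption
    = (not x1 or not x3) and x2   — idempotence
E2: not x2 and (x1 or not x1 and not x1) and (not x1 and not x1 or not x1)
    = not x2 and (not x1 and not x1 or x1 and not x1)   — distribution
    = not x2 and not x1   — distribution
These differ: at x1=0, x2=0, x3=0, x5=0, E1 = 0 but E2 = 1.

No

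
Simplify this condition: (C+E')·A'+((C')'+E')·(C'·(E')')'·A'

(C+E')·A'+((C')'+E')·(C'·(E')')'·A'
= (C+E')·A'+(C+E')·(C'·(E')')'·A'   [double negation]
= (C+E')·A'+(C+E')·(C+E')·A'   [De Morgan]
= (C+E')·A'+(C+E')·A'   [idempotence]
= (C+E')·A'   [idempotence]

(C+E')·A'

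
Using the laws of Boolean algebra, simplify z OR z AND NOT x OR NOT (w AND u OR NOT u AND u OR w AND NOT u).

z OR z AND NOT x OR NOT (w AND u OR NOT u AND u OR w AND NOT u)
= z OR NOT (w AND u OR NOT u AND u OR w AND NOT u)
= z OR NOT (w AND u OR w AND NOT u)
= z OR NOT w

z OR NOT w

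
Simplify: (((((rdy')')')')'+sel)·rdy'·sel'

(((((rdy')')')')'+sel)·rdy'·sel'
= (((rdy')')'+sel)·rdy'·sel'
= (rdy'+sel)·rdy'·sel'
= rdy'·sel'

rdy'·sel'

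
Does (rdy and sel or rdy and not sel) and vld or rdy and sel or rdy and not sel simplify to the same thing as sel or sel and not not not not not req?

E1: (rdy and sel or rdy and not sel) and vld or rdy and sel or rdy and not sel
    = rdy and sel or rdy and not sel
    = rdy
E2: sel or sel and not not not not not req
    = sel or sel and not not not req
    = sel or sel and not req
    = sel
These differ: at rdy=1, req=0, sel=0, vld=1, E1 = 1 but E2 = 0.

No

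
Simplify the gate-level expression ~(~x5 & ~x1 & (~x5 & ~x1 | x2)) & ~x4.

(x5 | x1) & ~x4

~(~x5 & ~x1 & (~x5 & ~x1 | x2)) & ~x4
= ~(~x5 & ~x1) & ~x4
= (x5 | x1) & ~x4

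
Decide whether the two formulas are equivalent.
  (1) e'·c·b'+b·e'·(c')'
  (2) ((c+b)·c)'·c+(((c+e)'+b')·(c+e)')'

E1: e'·c·b'+b·e'·(c')'
    = e'·c·b'+b·e'·c   — double negation
    = e'·c   — distribution
E2: ((c+b)·c)'·c+(((c+e)'+b')·(c+e)')'
    = c'·c+(((c+e)'+b')·(c+e)')'   — absorption
    = (((c+e)'+b')·(c+e)')'   — complement / identity
    = ((c+e)')'   — absorption
    = c+e   — double negation
These differ: at b=0, c=1, e=1, E1 = 0 but E2 = 1.

No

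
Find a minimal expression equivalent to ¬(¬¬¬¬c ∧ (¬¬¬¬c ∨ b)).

¬c

¬(¬¬¬¬c ∧ (¬¬¬¬c ∨ b))
= ¬¬¬¬¬c   — absorption
= ¬¬¬c   — double negation
= ¬c   — double negation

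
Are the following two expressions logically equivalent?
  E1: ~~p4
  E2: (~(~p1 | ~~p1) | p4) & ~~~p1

E1: ~~p4
    = p4
E2: (~(~p1 | ~~p1) | p4) & ~~~p1
    = (p1 & ~p1 | p4) & ~~~p1
    = (p1 & ~p1 | p4) & ~p1
    = p4 & ~p1
These differ: at p1=1, p4=1, E1 = 1 but E2 = 0.

No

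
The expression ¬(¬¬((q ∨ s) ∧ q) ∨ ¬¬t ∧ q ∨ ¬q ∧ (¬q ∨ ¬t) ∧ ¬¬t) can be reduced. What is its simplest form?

¬(¬¬((q ∨ s) ∧ q) ∨ ¬¬t ∧ q ∨ ¬q ∧ (¬q ∨ ¬t) ∧ ¬¬t)
= ¬(¬¬((q ∨ s) ∧ q) ∨ ¬¬t ∧ q ∨ ¬q ∧ ¬¬t)   — absorption
= ¬(¬¬((q ∨ s) ∧ q) ∨ ¬¬t)   — distribution
= ¬(¬¬q ∨ ¬¬t)   — absorption
= ¬q ∧ ¬t   — De Morgan

¬q ∧ ¬t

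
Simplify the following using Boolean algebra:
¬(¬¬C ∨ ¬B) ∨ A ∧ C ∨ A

¬C ∧ B ∨ A

¬(¬¬C ∨ ¬B) ∨ A ∧ C ∨ A
= ¬(¬¬C ∨ ¬B) ∨ A   (absorption)
= ¬C ∧ B ∨ A   (De Morgan)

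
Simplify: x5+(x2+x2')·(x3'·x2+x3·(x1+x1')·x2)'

x5+(x2+x2')·(x3'·x2+x3·(x1+x1')·x2)'
= x5+(x2+x2')·(x3'·x2+x3·x2)'   [complement / identity]
= x5+(x2+x2')·x2'   [distribution]
= x5+x2'   [complement / identity]

x5+x2'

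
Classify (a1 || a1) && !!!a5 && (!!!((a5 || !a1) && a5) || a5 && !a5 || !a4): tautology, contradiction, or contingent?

(a1 || a1) && !!!a5 && (!!!((a5 || !a1) && a5) || a5 && !a5 || !a4)
= (a1 || a1) && !!!a5 && (!!!a5 || a5 && !a5 || !a4)   — absorption
= (a1 || a1) && !!!a5 && (!!!a5 || !a4)   — complement / identity
= (a1 || a1) && !!!a5   — absorption
= (a1 || a1) && !a5   — double negation
= a1 && !a5   — idempotence
This depends on a1, a5, so it is not a constant.

contingent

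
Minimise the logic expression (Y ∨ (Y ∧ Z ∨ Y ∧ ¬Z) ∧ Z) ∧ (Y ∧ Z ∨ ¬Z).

(Y ∨ (Y ∧ Z ∨ Y ∧ ¬Z) ∧ Z) ∧ (Y ∧ Z ∨ ¬Z)
= (Y ∨ Y ∧ Z) ∧ (Y ∧ Z ∨ ¬Z)   [distribution]
= Y ∧ ¬Z ∨ Y ∧ Z   [distribution]
= Y   [distribution]

Y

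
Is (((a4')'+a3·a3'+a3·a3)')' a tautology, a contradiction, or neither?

neither

(((a4')'+a3·a3'+a3·a3)')'
= ((a4+a3·a3'+a3·a3)')'   — double negation
= ((a4+a3)')'   — distribution
= a4+a3   — double negation
This depends on a3, a4, so it is not a constant.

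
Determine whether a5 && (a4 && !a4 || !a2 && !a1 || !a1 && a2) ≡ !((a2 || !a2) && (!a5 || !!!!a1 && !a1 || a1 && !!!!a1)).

Yes

E1: a5 && (a4 && !a4 || !a2 && !a1 || !a1 && a2)
    = a5 && (!a2 && !a1 || !a1 && a2)   — complement / identity
    = a5 && !a1   — distribution
E2: !((a2 || !a2) && (!a5 || !!!!a1 && !a1 || a1 && !!!!a1))
    = !((a2 || !a2) && (!a5 || !!!!a1))   — distribution
    = !(!a5 || !!!!a1)   — complement / identity
    = a5 && !!!a1   — De Morgan
    = a5 && !a1   — double negation
Both reduce to a5 && !a1, so they are equivalent.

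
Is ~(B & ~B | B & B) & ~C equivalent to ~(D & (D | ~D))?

E1: ~(B & ~B | B & B) & ~C
    = ~B & ~C
E2: ~(D & (D | ~D))
    = ~D
These differ: at B=0, C=1, D=0, E1 = 0 but E2 = 1.

No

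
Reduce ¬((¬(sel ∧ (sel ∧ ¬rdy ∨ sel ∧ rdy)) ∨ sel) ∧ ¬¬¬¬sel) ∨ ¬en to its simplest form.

¬((¬(sel ∧ (sel ∧ ¬rdy ∨ sel ∧ rdy)) ∨ sel) ∧ ¬¬¬¬sel) ∨ ¬en
= ¬((¬(sel ∧ (sel ∧ ¬rdy ∨ sel ∧ rdy)) ∨ sel) ∧ ¬¬sel) ∨ ¬en   (double negation)
= ¬((¬(sel ∧ (sel ∧ ¬rdy ∨ sel ∧ rdy)) ∨ sel) ∧ sel) ∨ ¬en   (double negation)
= ¬((¬(sel ∧ sel) ∨ sel) ∧ sel) ∨ ¬en   (distribution)
= ¬((¬sel ∨ sel) ∧ sel) ∨ ¬en   (idempotence)
= ¬sel ∨ ¬en   (complement / identity)

¬sel ∨ ¬en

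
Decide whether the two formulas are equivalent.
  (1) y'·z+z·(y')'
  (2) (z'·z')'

Yes

E1: y'·z+z·(y')'
    = y'·z+z·y   [double negation]
    = (y'+y)·z   [distribution]
    = z   [complement / identity]
E2: (z'·z')'
    = (z')'   [idempotence]
    = z   [double negation]
Both reduce to z, so they are equivalent.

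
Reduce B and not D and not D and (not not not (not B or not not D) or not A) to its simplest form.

B and not D

B and not D and not D and (not not not (not B or not not D) or not A)
= B and not D and (not not not (not B or not not D) or not A)   (idempotence)
= B and not D and (not not (B and not D) or not A)   (De Morgan)
= B and not D and (B and not D or not A)   (double negation)
= B and not D   (absorption)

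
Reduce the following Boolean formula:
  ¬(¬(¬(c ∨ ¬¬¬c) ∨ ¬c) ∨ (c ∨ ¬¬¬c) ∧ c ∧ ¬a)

¬c

¬(¬(¬(c ∨ ¬¬¬c) ∨ ¬c) ∨ (c ∨ ¬¬¬c) ∧ c ∧ ¬a)
= ¬((c ∨ ¬¬¬c) ∧ c ∨ (c ∨ ¬¬¬c) ∧ c ∧ ¬a)
= ¬((c ∨ ¬¬¬c) ∧ c)
= ¬((c ∨ ¬c) ∧ c)
= ¬c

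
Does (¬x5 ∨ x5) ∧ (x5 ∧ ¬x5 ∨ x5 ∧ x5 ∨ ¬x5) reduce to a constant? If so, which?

yes, True

(¬x5 ∨ x5) ∧ (x5 ∧ ¬x5 ∨ x5 ∧ x5 ∨ ¬x5)
= (¬x5 ∨ x5) ∧ (x5 ∨ ¬x5)
= ¬x5 ∨ x5
= True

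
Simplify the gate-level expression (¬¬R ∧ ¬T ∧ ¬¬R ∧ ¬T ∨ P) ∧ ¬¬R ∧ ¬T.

R ∧ ¬T

(¬¬R ∧ ¬T ∧ ¬¬R ∧ ¬T ∨ P) ∧ ¬¬R ∧ ¬T
= (¬¬R ∧ ¬T ∨ P) ∧ ¬¬R ∧ ¬T   (idempotence)
= ¬¬R ∧ ¬T   (absorption)
= R ∧ ¬T   (double negation)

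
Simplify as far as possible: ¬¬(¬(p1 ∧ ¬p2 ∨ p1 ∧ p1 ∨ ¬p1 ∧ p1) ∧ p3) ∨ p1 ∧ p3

¬¬(¬(p1 ∧ ¬p2 ∨ p1 ∧ p1 ∨ ¬p1 ∧ p1) ∧ p3) ∨ p1 ∧ p3
= ¬(p1 ∧ ¬p2 ∨ p1 ∧ p1 ∨ ¬p1 ∧ p1) ∧ p3 ∨ p1 ∧ p3   — double negation
= ¬(p1 ∧ ¬p2 ∨ p1) ∧ p3 ∨ p1 ∧ p3   — distribution
= ¬p1 ∧ p3 ∨ p1 ∧ p3   — absorption
= p3   — distribution

p3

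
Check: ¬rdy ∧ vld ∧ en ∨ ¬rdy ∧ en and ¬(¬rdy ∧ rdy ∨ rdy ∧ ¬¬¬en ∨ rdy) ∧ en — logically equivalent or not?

Yes

E1: ¬rdy ∧ vld ∧ en ∨ ¬rdy ∧ en
    = (¬rdy ∧ vld ∨ ¬rdy) ∧ en   [distribution]
    = ¬rdy ∧ en   [absorption]
E2: ¬(¬rdy ∧ rdy ∨ rdy ∧ ¬¬¬en ∨ rdy) ∧ en
    = ¬(¬rdy ∧ rdy ∨ rdy ∧ ¬en ∨ rdy) ∧ en   [double negation]
    = ¬(¬rdy ∧ rdy ∨ rdy) ∧ en   [absorption]
    = ¬rdy ∧ en   [complement / identity]
Both reduce to ¬rdy ∧ en, so they are equivalent.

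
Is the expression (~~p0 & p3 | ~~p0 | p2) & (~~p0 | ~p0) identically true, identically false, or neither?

(~~p0 & p3 | ~~p0 | p2) & (~~p0 | ~p0)
= (~~p0 & p3 | ~~p0 | p2) & (p0 | ~p0)
= ~~p0 & p3 | ~~p0 | p2
= ~~p0 | p2
= p0 | p2
This depends on p0, p2, so it is not a constant.

neither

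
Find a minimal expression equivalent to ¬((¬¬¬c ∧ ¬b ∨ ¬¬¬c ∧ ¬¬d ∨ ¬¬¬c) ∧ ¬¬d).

¬((¬¬¬c ∧ ¬b ∨ ¬¬¬c ∧ ¬¬d ∨ ¬¬¬c) ∧ ¬¬d)
= ¬((¬¬¬c ∧ ¬b ∨ ¬¬¬c ∧ d ∨ ¬¬¬c) ∧ ¬¬d)   (double negation)
= ¬((¬¬¬c ∧ ¬b ∨ ¬¬¬c) ∧ ¬¬d)   (absorption)
= ¬(¬¬¬c ∧ ¬¬d)   (absorption)
= ¬(¬c ∧ ¬¬d)   (double negation)
= c ∨ ¬d   (De Morgan)

c ∨ ¬d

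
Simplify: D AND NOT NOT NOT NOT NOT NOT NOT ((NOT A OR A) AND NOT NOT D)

D AND NOT NOT NOT NOT NOT NOT NOT ((NOT A OR A) AND NOT NOT D)
= D AND NOT NOT NOT NOT NOT ((NOT A OR A) AND NOT NOT D)
= D AND NOT NOT NOT NOT NOT ((NOT A OR A) AND D)
= D AND NOT NOT NOT ((NOT A OR A) AND D)
= D AND NOT ((NOT A OR A) AND D)
= D AND NOT D
= FALSE

FALSE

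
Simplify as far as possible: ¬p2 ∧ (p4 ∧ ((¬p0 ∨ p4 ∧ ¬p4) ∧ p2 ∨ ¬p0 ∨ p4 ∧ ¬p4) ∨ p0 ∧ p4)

¬p2 ∧ (p4 ∧ ((¬p0 ∨ p4 ∧ ¬p4) ∧ p2 ∨ ¬p0 ∨ p4 ∧ ¬p4) ∨ p0 ∧ p4)
= ¬p2 ∧ (p4 ∧ (¬p0 ∨ p4 ∧ ¬p4) ∨ p0 ∧ p4)
= ¬p2 ∧ (p4 ∧ ¬p0 ∨ p0 ∧ p4)
= ¬p2 ∧ p4

¬p2 ∧ p4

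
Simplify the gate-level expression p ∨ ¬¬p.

p ∨ ¬¬p
= p ∨ p
= p

p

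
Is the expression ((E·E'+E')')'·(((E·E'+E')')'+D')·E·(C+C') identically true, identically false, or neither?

((E·E'+E')')'·(((E·E'+E')')'+D')·E·(C+C')
= ((E·E'+E')')'·E·(C+C')
= ((E·E'+E')')'·E
= ((E')')'·E
= E'·E
= 0

identically false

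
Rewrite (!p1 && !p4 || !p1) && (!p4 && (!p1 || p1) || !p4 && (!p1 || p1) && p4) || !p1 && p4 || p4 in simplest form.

(!p1 && !p4 || !p1) && (!p4 && (!p1 || p1) || !p4 && (!p1 || p1) && p4) || !p1 && p4 || p4
= (!p1 && !p4 || !p1) && !p4 && (!p1 || p1) || !p1 && p4 || p4
= !p1 && !p4 && (!p1 || p1) || !p1 && p4 || p4
= !p1 && !p4 || !p1 && p4 || p4
= !p1 || p4

!p1 || p4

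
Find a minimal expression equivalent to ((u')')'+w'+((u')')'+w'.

((u')')'+w'+((u')')'+w'
= ((u')')'+w'   [idempotence]
= u'+w'   [double negation]

u'+w'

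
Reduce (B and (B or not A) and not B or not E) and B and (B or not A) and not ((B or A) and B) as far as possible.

False

(B and (B or not A) and not B or not E) and B and (B or not A) and not ((B or A) and B)
= (B and (B or not A) and not B or not E) and B and (B or not A) and not B   — absorption
= B and (B or not A) and not B   — absorption
= B and not B   — absorption
= False   — complement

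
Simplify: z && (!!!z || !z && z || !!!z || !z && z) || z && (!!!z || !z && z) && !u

z && (!!!z || !z && z || !!!z || !z && z) || z && (!!!z || !z && z) && !u
= z && (!!!z || !z && z) || z && (!!!z || !z && z) && !u   — idempotence
= z && (!!!z || !z && z)   — absorption
= z && !!!z   — complement / identity
= z && !z   — double negation
= false   — complement

false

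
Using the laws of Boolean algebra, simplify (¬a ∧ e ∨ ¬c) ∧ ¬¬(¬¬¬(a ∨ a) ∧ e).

(¬a ∧ e ∨ ¬c) ∧ ¬¬(¬¬¬(a ∨ a) ∧ e)
= (¬a ∧ e ∨ ¬c) ∧ ¬¬¬(a ∨ a) ∧ e   — double negation
= (¬a ∧ e ∨ ¬c) ∧ ¬(a ∨ a) ∧ e   — double negation
= (¬a ∧ e ∨ ¬c) ∧ ¬a ∧ e   — idempotence
= ¬a ∧ e   — absorption

¬a ∧ e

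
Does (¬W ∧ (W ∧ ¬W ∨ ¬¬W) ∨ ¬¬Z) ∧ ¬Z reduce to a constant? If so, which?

(¬W ∧ (W ∧ ¬W ∨ ¬¬W) ∨ ¬¬Z) ∧ ¬Z
= (¬W ∧ ¬¬W ∨ ¬¬Z) ∧ ¬Z   (complement / identity)
= (¬W ∧ ¬¬W ∨ Z) ∧ ¬Z   (double negation)
= (¬W ∧ W ∨ Z) ∧ ¬Z   (double negation)
= Z ∧ ¬Z   (complement / identity)
= False   (complement)

yes, False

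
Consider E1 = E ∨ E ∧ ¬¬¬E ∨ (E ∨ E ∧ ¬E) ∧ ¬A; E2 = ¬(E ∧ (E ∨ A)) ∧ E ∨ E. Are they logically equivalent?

Yes

E1: E ∨ E ∧ ¬¬¬E ∨ (E ∨ E ∧ ¬E) ∧ ¬A
    = E ∨ E ∧ ¬E ∨ (E ∨ E ∧ ¬E) ∧ ¬A
    = E ∨ E ∧ ¬E
    = E
E2: ¬(E ∧ (E ∨ A)) ∧ E ∨ E
    = ¬E ∧ E ∨ E
    = E
Both reduce to E, so they are equivalent.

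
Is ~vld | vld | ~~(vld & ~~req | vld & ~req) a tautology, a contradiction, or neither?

tautology

~vld | vld | ~~(vld & ~~req | vld & ~req)
= ~vld | vld | ~~(vld & req | vld & ~req)   — double negation
= ~vld | vld | vld & req | vld & ~req   — double negation
= ~vld | vld | vld   — distribution
= ~vld | vld   — idempotence
= 1   — complement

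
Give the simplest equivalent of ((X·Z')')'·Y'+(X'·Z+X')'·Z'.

X·Z'

((X·Z')')'·Y'+(X'·Z+X')'·Z'
= X·Z'·Y'+(X'·Z+X')'·Z'   (double negation)
= X·Z'·Y'+(X')'·Z'   (absorption)
= X·Z'·Y'+X·Z'   (double negation)
= X·Z'   (absorption)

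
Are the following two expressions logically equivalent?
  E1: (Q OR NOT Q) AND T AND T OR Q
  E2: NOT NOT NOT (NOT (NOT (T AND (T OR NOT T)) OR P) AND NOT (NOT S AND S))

No

E1: (Q OR NOT Q) AND T AND T OR Q
    = T AND T OR Q   [complement / identity]
    = T OR Q   [idempotence]
E2: NOT NOT NOT (NOT (NOT (T AND (T OR NOT T)) OR P) AND NOT (NOT S AND S))
    = NOT NOT NOT (NOT (NOT T OR P) AND NOT (NOT S AND S))   [complement / identity]
    = NOT NOT (NOT T OR P OR NOT S AND S)   [De Morgan]
    = NOT NOT (NOT T OR P)   [complement / identity]
    = NOT T OR P   [double negation]
These differ: at P=1, Q=0, S=0, T=0, E1 = 0 but E2 = 1.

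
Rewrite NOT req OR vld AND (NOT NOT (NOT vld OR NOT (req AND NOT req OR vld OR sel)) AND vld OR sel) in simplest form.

NOT req OR vld AND sel

NOT req OR vld AND (NOT NOT (NOT vld OR NOT (req AND NOT req OR vld OR sel)) AND vld OR sel)
= NOT req OR vld AND (NOT NOT (NOT vld OR NOT (vld OR sel)) AND vld OR sel)   (complement / identity)
= NOT req OR vld AND (NOT (vld AND (vld OR sel)) AND vld OR sel)   (De Morgan)
= NOT req OR vld AND (NOT vld AND vld OR sel)   (absorption)
= NOT req OR vld AND sel   (complement / identity)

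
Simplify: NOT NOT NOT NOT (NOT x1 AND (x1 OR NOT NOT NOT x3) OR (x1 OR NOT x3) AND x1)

NOT NOT NOT NOT (NOT x1 AND (x1 OR NOT NOT NOT x3) OR (x1 OR NOT x3) AND x1)
= NOT NOT NOT NOT (NOT x1 AND (x1 OR NOT x3) OR (x1 OR NOT x3) AND x1)
= NOT NOT (NOT x1 AND (x1 OR NOT x3) OR (x1 OR NOT x3) AND x1)
= NOT NOT (x1 OR NOT x3)
= x1 OR NOT x3

x1 OR NOT x3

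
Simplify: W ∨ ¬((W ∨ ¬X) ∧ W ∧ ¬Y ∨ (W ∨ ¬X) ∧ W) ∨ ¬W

True

W ∨ ¬((W ∨ ¬X) ∧ W ∧ ¬Y ∨ (W ∨ ¬X) ∧ W) ∨ ¬W
= W ∨ ¬((W ∨ ¬X) ∧ W) ∨ ¬W
= W ∨ ¬W ∨ ¬W
= W ∨ ¬W
= True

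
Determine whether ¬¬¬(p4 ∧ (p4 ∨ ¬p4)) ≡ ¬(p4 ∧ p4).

E1: ¬¬¬(p4 ∧ (p4 ∨ ¬p4))
    = ¬¬¬p4   — complement / identity
    = ¬p4   — double negation
E2: ¬(p4 ∧ p4)
    = ¬p4   — idempotence
Both reduce to ¬p4, so they are equivalent.

Yes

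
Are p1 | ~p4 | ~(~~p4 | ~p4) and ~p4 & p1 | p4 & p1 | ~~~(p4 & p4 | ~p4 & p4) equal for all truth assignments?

E1: p1 | ~p4 | ~(~~p4 | ~p4)
    = p1 | ~p4 | ~p4 & p4   (De Morgan)
    = p1 | ~p4   (complement / identity)
E2: ~p4 & p1 | p4 & p1 | ~~~(p4 & p4 | ~p4 & p4)
    = ~p4 & p1 | p4 & p1 | ~(p4 & p4 | ~p4 & p4)   (double negation)
    = ~p4 & p1 | p4 & p1 | ~p4   (distribution)
    = p1 | ~p4   (distribution)
Both reduce to p1 | ~p4, so they are equivalent.

Yes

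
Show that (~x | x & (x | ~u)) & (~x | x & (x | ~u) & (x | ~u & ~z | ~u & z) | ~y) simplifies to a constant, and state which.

(~x | x & (x | ~u)) & (~x | x & (x | ~u) & (x | ~u & ~z | ~u & z) | ~y)
= (~x | x & (x | ~u)) & (~x | x & (x | ~u) & (x | ~u) | ~y)   (distribution)
= (~x | x & (x | ~u)) & (~x | x & (x | ~u) | ~y)   (idempotence)
= ~x | x & (x | ~u)   (absorption)
= ~x | x   (absorption)
= 1   (complement)

1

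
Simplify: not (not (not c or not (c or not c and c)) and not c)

not (not (not c or not (c or not c and c)) and not c)
= not c or not (c or not c and c) or c   (De Morgan)
= not c or not c or c   (complement / identity)
= not c or c   (idempotence)
= True   (complement)

True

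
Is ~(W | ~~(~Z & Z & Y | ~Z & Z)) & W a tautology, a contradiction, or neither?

~(W | ~~(~Z & Z & Y | ~Z & Z)) & W
= ~(W | ~~(~Z & Z)) & W
= ~(W | ~Z & Z) & W
= ~W & W
= 0

contradiction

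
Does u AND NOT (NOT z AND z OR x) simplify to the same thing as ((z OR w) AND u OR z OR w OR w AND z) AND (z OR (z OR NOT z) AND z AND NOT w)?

No

E1: u AND NOT (NOT z AND z OR x)
    = u AND NOT x   [complement / identity]
E2: ((z OR w) AND u OR z OR w OR w AND z) AND (z OR (z OR NOT z) AND z AND NOT w)
    = ((z OR w) AND u OR z OR w OR w AND z) AND (z OR z AND NOT w)   [complement / identity]
    = ((z OR w) AND u OR z OR w OR w AND z) AND z   [absorption]
    = ((z OR w) AND u OR z OR w) AND z   [absorption]
    = (z OR w) AND z   [absorption]
    = z   [absorption]
These differ: at u=0, w=1, x=1, z=1, E1 = 0 but E2 = 1.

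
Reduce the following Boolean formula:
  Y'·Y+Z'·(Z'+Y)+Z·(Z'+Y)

Z'+Y

Y'·Y+Z'·(Z'+Y)+Z·(Z'+Y)
= Y'·Y+Z'+Y   [distribution]
= Z'+Y   [complement / identity]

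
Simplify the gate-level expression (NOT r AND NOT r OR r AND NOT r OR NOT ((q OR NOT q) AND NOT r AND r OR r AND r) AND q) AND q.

NOT r AND q

(NOT r AND NOT r OR r AND NOT r OR NOT ((q OR NOT q) AND NOT r AND r OR r AND r) AND q) AND q
= (NOT r AND NOT r OR r AND NOT r OR NOT (NOT r AND r OR r AND r) AND q) AND q   (complement / identity)
= (NOT r AND NOT r OR r AND NOT r OR NOT r AND q) AND q   (distribution)
= (NOT r OR NOT r AND q) AND q   (distribution)
= NOT r AND q   (absorption)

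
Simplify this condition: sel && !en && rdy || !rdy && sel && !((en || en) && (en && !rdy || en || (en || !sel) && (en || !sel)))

sel && !en

sel && !en && rdy || !rdy && sel && !((en || en) && (en && !rdy || en || (en || !sel) && (en || !sel)))
= sel && !en && rdy || !rdy && sel && !((en || en) && (en && !rdy || en || en || !sel))
= sel && !en && rdy || !rdy && sel && !((en || en) && (en || en || !sel))
= sel && !en && rdy || !rdy && sel && !(en || en && (en || !sel))
= sel && !en && rdy || !rdy && sel && !(en || en)
= sel && !en && rdy || !rdy && sel && !en
= sel && !en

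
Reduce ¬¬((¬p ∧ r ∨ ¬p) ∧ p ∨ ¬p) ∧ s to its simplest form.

¬p ∧ s

¬¬((¬p ∧ r ∨ ¬p) ∧ p ∨ ¬p) ∧ s
= ((¬p ∧ r ∨ ¬p) ∧ p ∨ ¬p) ∧ s   [double negation]
= (¬p ∧ p ∨ ¬p) ∧ s   [absorption]
= ¬p ∧ s   [complement / identity]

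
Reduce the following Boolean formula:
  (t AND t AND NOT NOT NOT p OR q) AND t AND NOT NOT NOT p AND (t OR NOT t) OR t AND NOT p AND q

t AND NOT p

(t AND t AND NOT NOT NOT p OR q) AND t AND NOT NOT NOT p AND (t OR NOT t) OR t AND NOT p AND q
= (t AND NOT NOT NOT p OR q) AND t AND NOT NOT NOT p AND (t OR NOT t) OR t AND NOT p AND q   — idempotence
= t AND NOT NOT NOT p AND (t OR NOT t) OR t AND NOT p AND q   — absorption
= t AND NOT p AND (t OR NOT t) OR t AND NOT p AND q   — double negation
= t AND NOT p OR t AND NOT p AND q   — complement / identity
= t AND NOT p   — absorption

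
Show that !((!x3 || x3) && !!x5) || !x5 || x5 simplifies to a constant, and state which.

true

!((!x3 || x3) && !!x5) || !x5 || x5
= !!!x5 || !x5 || x5   — complement / identity
= !x5 || !x5 || x5   — double negation
= !x5 || x5   — idempotence
= true   — complement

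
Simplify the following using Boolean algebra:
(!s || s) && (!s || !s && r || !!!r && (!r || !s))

!s || !r

(!s || s) && (!s || !s && r || !!!r && (!r || !s))
= !s || !s && r || !!!r && (!r || !s)
= !s || !!!r && (!r || !s)
= !s || !r && (!r || !s)
= !s || !r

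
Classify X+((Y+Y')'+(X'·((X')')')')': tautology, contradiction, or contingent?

X+((Y+Y')'+(X'·((X')')')')'
= X+((Y+Y')'+(X'·X')')'   [double negation]
= X+(Y+Y')·X'·X'   [De Morgan]
= X+X'·X'   [complement / identity]
= X+X'   [idempotence]
= 1   [complement]

tautology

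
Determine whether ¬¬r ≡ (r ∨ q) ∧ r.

Yes

E1: ¬¬r
    = r   — double negation
E2: (r ∨ q) ∧ r
    = r   — absorption
Both reduce to r, so they are equivalent.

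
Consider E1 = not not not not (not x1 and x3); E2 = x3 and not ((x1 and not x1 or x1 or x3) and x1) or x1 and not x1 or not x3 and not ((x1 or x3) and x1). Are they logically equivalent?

No

E1: not not not not (not x1 and x3)
    = not not (not x1 and x3)   [double negation]
    = not x1 and x3   [double negation]
E2: x3 and not ((x1 and not x1 or x1 or x3) and x1) or x1 and not x1 or not x3 and not ((x1 or x3) and x1)
    = x3 and not ((x1 or x3) and x1) or x1 and not x1 or not x3 and not ((x1 or x3) and x1)   [complement / identity]
    = x3 and not ((x1 or x3) and x1) or not x3 and not ((x1 or x3) and x1)   [complement / identity]
    = not ((x1 or x3) and x1)   [distribution]
    = not x1   [absorption]
These differ: at x1=0, x3=0, E1 = 0 but E2 = 1.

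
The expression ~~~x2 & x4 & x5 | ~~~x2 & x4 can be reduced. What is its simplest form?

~x2 & x4

~~~x2 & x4 & x5 | ~~~x2 & x4
= ~~~x2 & x4
= ~x2 & x4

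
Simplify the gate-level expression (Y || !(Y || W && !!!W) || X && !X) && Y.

Y

(Y || !(Y || W && !!!W) || X && !X) && Y
= (Y || !(Y || W && !W) || X && !X) && Y   — double negation
= (Y || !Y || X && !X) && Y   — complement / identity
= (Y || !Y) && Y   — complement / identity
= Y   — complement / identity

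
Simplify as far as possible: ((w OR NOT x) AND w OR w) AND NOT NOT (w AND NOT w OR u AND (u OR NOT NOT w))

w AND u

((w OR NOT x) AND w OR w) AND NOT NOT (w AND NOT w OR u AND (u OR NOT NOT w))
= ((w OR NOT x) AND w OR w) AND NOT NOT (u AND (u OR NOT NOT w))   [complement / identity]
= ((w OR NOT x) AND w OR w) AND u AND (u OR NOT NOT w)   [double negation]
= ((w OR NOT x) AND w OR w) AND u AND (u OR w)   [double negation]
= (w OR w) AND u AND (u OR w)   [absorption]
= (w OR w) AND u   [absorption]
= w AND u   [idempotence]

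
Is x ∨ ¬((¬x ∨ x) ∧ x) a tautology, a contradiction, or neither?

x ∨ ¬((¬x ∨ x) ∧ x)
= x ∨ ¬x   (complement / identity)
= True   (complement)

tautology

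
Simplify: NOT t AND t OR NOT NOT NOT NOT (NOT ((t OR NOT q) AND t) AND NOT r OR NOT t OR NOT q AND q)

NOT t AND t OR NOT NOT NOT NOT (NOT ((t OR NOT q) AND t) AND NOT r OR NOT t OR NOT q AND q)
= NOT NOT NOT NOT (NOT ((t OR NOT q) AND t) AND NOT r OR NOT t OR NOT q AND q)
= NOT NOT (NOT ((t OR NOT q) AND t) AND NOT r OR NOT t OR NOT q AND q)
= NOT NOT (NOT ((t OR NOT q) AND t) AND NOT r OR NOT t)
= NOT NOT (NOT t AND NOT r OR NOT t)
= NOT NOT NOT t
= NOT t

NOT t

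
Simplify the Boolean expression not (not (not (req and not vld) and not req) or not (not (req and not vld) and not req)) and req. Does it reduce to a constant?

False

not (not (not (req and not vld) and not req) or not (not (req and not vld) and not req)) and req
= not not (not (req and not vld) and not req) and req
= not (req and not vld or req) and req
= not req and req
= False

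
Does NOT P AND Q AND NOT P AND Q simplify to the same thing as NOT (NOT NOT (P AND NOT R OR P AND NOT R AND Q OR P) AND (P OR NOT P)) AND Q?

Yes

E1: NOT P AND Q AND NOT P AND Q
    = NOT P AND Q
E2: NOT (NOT NOT (P AND NOT R OR P AND NOT R AND Q OR P) AND (P OR NOT P)) AND Q
    = NOT (NOT NOT (P AND NOT R OR P) AND (P OR NOT P)) AND Q
    = NOT (NOT NOT P AND (P OR NOT P)) AND Q
    = NOT NOT NOT P AND Q
    = NOT P AND Q
Both reduce to NOT P AND Q, so they are equivalent.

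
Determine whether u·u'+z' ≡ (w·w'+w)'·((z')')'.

No

E1: u·u'+z'
    = z'   [complement / identity]
E2: (w·w'+w)'·((z')')'
    = w'·((z')')'   [complement / identity]
    = w'·z'   [double negation]
These differ: at u=0, w=1, z=0, E1 = 1 but E2 = 0.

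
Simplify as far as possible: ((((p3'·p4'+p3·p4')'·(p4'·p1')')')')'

((((p3'·p4'+p3·p4')'·(p4'·p1')')')')'
= ((((p4')'·(p4'·p1')')')')'   [distribution]
= ((p4')'·(p4'·p1')')'   [double negation]
= p4'+p4'·p1'   [De Morgan]
= p4'   [absorption]

p4'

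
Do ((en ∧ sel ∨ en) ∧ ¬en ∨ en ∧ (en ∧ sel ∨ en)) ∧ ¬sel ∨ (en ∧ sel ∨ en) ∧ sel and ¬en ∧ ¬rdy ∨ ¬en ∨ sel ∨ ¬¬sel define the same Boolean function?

No

E1: ((en ∧ sel ∨ en) ∧ ¬en ∨ en ∧ (en ∧ sel ∨ en)) ∧ ¬sel ∨ (en ∧ sel ∨ en) ∧ sel
    = (en ∧ sel ∨ en) ∧ ¬sel ∨ (en ∧ sel ∨ en) ∧ sel   [distribution]
    = en ∧ sel ∨ en   [distribution]
    = en   [absorption]
E2: ¬en ∧ ¬rdy ∨ ¬en ∨ sel ∨ ¬¬sel
    = ¬en ∧ ¬rdy ∨ ¬en ∨ sel ∨ sel   [double negation]
    = ¬en ∧ ¬rdy ∨ ¬en ∨ sel   [idempotence]
    = ¬en ∨ sel   [absorption]
These differ: at en=0, rdy=0, sel=0, E1 = 0 but E2 = 1.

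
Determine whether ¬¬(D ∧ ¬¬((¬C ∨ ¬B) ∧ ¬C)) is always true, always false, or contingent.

contingent

¬¬(D ∧ ¬¬((¬C ∨ ¬B) ∧ ¬C))
= ¬¬(D ∧ ¬¬¬C)   [absorption]
= D ∧ ¬¬¬C   [double negation]
= D ∧ ¬C   [double negation]
This depends on C, D, so it is not a constant.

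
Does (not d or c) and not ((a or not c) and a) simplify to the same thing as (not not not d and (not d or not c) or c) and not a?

Yes

E1: (not d or c) and not ((a or not c) and a)
    = (not d or c) and not a   [absorption]
E2: (not not not d and (not d or not c) or c) and not a
    = (not d and (not d or not c) or c) and not a   [double negation]
    = (not d or c) and not a   [absorption]
Both reduce to (not d or c) and not a, so they are equivalent.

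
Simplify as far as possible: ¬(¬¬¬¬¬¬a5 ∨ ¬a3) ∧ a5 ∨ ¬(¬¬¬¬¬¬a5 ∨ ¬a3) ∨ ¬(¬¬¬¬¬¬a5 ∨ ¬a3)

¬a5 ∧ a3

¬(¬¬¬¬¬¬a5 ∨ ¬a3) ∧ a5 ∨ ¬(¬¬¬¬¬¬a5 ∨ ¬a3) ∨ ¬(¬¬¬¬¬¬a5 ∨ ¬a3)
= ¬(¬¬¬¬¬¬a5 ∨ ¬a3) ∨ ¬(¬¬¬¬¬¬a5 ∨ ¬a3)   — absorption
= ¬(¬¬¬¬¬¬a5 ∨ ¬a3)   — idempotence
= ¬(¬¬¬¬a5 ∨ ¬a3)   — double negation
= ¬¬¬a5 ∧ a3   — De Morgan
= ¬a5 ∧ a3   — double negation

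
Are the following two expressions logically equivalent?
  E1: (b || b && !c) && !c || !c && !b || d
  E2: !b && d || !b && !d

No

E1: (b || b && !c) && !c || !c && !b || d
    = b && !c || !c && !b || d   — absorption
    = !c || d   — distribution
E2: !b && d || !b && !d
    = !b   — distribution
These differ: at b=1, c=0, d=1, E1 = 1 but E2 = 0.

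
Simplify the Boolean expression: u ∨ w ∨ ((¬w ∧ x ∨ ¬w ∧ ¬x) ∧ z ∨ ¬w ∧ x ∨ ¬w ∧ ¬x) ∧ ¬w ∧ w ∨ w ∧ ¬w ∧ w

u ∨ w

u ∨ w ∨ ((¬w ∧ x ∨ ¬w ∧ ¬x) ∧ z ∨ ¬w ∧ x ∨ ¬w ∧ ¬x) ∧ ¬w ∧ w ∨ w ∧ ¬w ∧ w
= u ∨ w ∨ (¬w ∧ x ∨ ¬w ∧ ¬x) ∧ ¬w ∧ w ∨ w ∧ ¬w ∧ w
= u ∨ w ∨ ¬w ∧ ¬w ∧ w ∨ w ∧ ¬w ∧ w
= u ∨ w ∨ ¬w ∧ w
= u ∨ w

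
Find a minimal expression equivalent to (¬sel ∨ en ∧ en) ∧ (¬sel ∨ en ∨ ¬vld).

¬sel ∨ en

(¬sel ∨ en ∧ en) ∧ (¬sel ∨ en ∨ ¬vld)
= (¬sel ∨ en) ∧ (¬sel ∨ en ∨ ¬vld)
= ¬sel ∨ en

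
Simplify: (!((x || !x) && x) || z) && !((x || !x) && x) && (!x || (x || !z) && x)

!x

(!((x || !x) && x) || z) && !((x || !x) && x) && (!x || (x || !z) && x)
= (!((x || !x) && x) || z) && !((x || !x) && x) && (!x || x)
= (!((x || !x) && x) || z) && !((x || !x) && x)
= !((x || !x) && x)
= !x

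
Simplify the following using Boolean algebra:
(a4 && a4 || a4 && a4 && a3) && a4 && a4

(a4 && a4 || a4 && a4 && a3) && a4 && a4
= a4 && a4 && a4 && a4   [absorption]
= a4 && a4   [idempotence]
= a4   [idempotence]

a4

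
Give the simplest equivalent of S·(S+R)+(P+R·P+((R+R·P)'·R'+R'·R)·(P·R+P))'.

S·(S+R)+(P+R·P+((R+R·P)'·R'+R'·R)·(P·R+P))'
= S+(P+R·P+((R+R·P)'·R'+R'·R)·(P·R+P))'   [absorption]
= S+(P+R·P+(R'·R'+R'·R)·(P·R+P))'   [absorption]
= S+(P+R·P+(R'·R'+R'·R)·P)'   [absorption]
= S+(P+R·P+R'·P)'   [distribution]
= S+(P+P)'   [distribution]
= S+P'   [idempotence]

S+P'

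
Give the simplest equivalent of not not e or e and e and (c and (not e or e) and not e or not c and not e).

e

not not e or e and e and (c and (not e or e) and not e or not c and not e)
= not not e or e and e and (c and not e or not c and not e)
= not not e or e and (c and not e or not c and not e)
= e or e and (c and not e or not c and not e)
= e or e and not e
= e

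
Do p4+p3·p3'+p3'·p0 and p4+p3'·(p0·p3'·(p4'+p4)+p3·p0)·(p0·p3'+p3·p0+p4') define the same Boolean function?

E1: p4+p3·p3'+p3'·p0
    = p4+p3'·p0   — complement / identity
E2: p4+p3'·(p0·p3'·(p4'+p4)+p3·p0)·(p0·p3'+p3·p0+p4')
    = p4+p3'·(p0·p3'+p3·p0)·(p0·p3'+p3·p0+p4')   — complement / identity
    = p4+p3'·(p0·p3'+p3·p0)   — absorption
    = p4+p3'·p0   — distribution
Both reduce to p4+p3'·p0, so they are equivalent.

Yes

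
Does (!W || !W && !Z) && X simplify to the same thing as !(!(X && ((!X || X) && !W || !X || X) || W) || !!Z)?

No

E1: (!W || !W && !Z) && X
    = !W && X
E2: !(!(X && ((!X || X) && !W || !X || X) || W) || !!Z)
    = !(!(X && (!X || X) || W) || !!Z)
    = (X && (!X || X) || W) && !Z
    = (X || W) && !Z
These differ: at W=1, X=1, Z=0, E1 = 0 but E2 = 1.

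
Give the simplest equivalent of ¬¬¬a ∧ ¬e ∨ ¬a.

¬a

¬¬¬a ∧ ¬e ∨ ¬a
= ¬a ∧ ¬e ∨ ¬a   (double negation)
= ¬a   (absorption)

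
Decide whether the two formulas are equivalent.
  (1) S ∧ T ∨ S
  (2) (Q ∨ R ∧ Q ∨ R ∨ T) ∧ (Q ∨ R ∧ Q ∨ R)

E1: S ∧ T ∨ S
    = S   (absorption)
E2: (Q ∨ R ∧ Q ∨ R ∨ T) ∧ (Q ∨ R ∧ Q ∨ R)
    = Q ∨ R ∧ Q ∨ R   (absorption)
    = Q ∨ R   (absorption)
These differ: at Q=1, R=0, S=0, T=0, E1 = 0 but E2 = 1.

No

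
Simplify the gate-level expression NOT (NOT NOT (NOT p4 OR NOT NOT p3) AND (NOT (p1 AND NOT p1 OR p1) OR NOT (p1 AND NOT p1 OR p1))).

p4 AND NOT p3 OR p1

NOT (NOT NOT (NOT p4 OR NOT NOT p3) AND (NOT (p1 AND NOT p1 OR p1) OR NOT (p1 AND NOT p1 OR p1)))
= NOT (NOT (p4 AND NOT p3) AND (NOT (p1 AND NOT p1 OR p1) OR NOT (p1 AND NOT p1 OR p1)))   [De Morgan]
= NOT (NOT (p4 AND NOT p3) AND NOT (p1 AND NOT p1 OR p1))   [idempotence]
= p4 AND NOT p3 OR p1 AND NOT p1 OR p1   [De Morgan]
= p4 AND NOT p3 OR p1   [complement / identity]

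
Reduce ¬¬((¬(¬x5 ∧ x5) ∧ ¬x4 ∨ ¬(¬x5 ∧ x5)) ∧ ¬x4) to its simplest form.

¬¬((¬(¬x5 ∧ x5) ∧ ¬x4 ∨ ¬(¬x5 ∧ x5)) ∧ ¬x4)
= ¬¬(¬(¬x5 ∧ x5) ∧ ¬x4)
= ¬(¬x5 ∧ x5 ∨ x4)
= ¬x4

¬x4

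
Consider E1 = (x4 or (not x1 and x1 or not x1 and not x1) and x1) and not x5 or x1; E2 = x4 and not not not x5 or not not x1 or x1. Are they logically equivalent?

Yes

E1: (x4 or (not x1 and x1 or not x1 and not x1) and x1) and not x5 or x1
    = (x4 or not x1 and x1) and not x5 or x1
    = x4 and not x5 or x1
E2: x4 and not not not x5 or not not x1 or x1
    = x4 and not not not x5 or x1 or x1
    = x4 and not not not x5 or x1
    = x4 and not x5 or x1
Both reduce to x4 and not x5 or x1, so they are equivalent.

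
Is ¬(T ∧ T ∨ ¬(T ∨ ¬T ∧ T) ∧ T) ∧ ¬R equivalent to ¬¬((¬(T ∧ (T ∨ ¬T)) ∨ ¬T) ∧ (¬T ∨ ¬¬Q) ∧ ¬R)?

E1: ¬(T ∧ T ∨ ¬(T ∨ ¬T ∧ T) ∧ T) ∧ ¬R
    = ¬(T ∧ T ∨ ¬T ∧ T) ∧ ¬R   (complement / identity)
    = ¬T ∧ ¬R   (distribution)
E2: ¬¬((¬(T ∧ (T ∨ ¬T)) ∨ ¬T) ∧ (¬T ∨ ¬¬Q) ∧ ¬R)
    = (¬(T ∧ (T ∨ ¬T)) ∨ ¬T) ∧ (¬T ∨ ¬¬Q) ∧ ¬R   (double negation)
    = (¬(T ∧ (T ∨ ¬T)) ∨ ¬T) ∧ (¬T ∨ Q) ∧ ¬R   (double negation)
    = (¬T ∨ ¬(T ∧ (T ∨ ¬T)) ∧ Q) ∧ ¬R   (distribution)
    = (¬T ∨ ¬T ∧ Q) ∧ ¬R   (complement / identity)
    = ¬T ∧ ¬R   (absorption)
Both reduce to ¬T ∧ ¬R, so they are equivalent.

Yes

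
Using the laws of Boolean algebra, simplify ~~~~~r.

~~~~~r
= ~~~r   — double negation
= ~r   — double negation

~r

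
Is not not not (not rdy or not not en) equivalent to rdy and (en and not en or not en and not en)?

Yes

E1: not not not (not rdy or not not en)
    = not not (rdy and not en)
    = rdy and not en
E2: rdy and (en and not en or not en and not en)
    = rdy and not en
Both reduce to rdy and not en, so they are equivalent.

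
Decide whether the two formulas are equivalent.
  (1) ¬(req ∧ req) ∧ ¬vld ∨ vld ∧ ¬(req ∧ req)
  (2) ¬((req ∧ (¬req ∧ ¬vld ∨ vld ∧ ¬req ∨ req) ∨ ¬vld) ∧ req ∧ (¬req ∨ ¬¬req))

Yes

E1: ¬(req ∧ req) ∧ ¬vld ∨ vld ∧ ¬(req ∧ req)
    = ¬(req ∧ req)   [distribution]
    = ¬req   [idempotence]
E2: ¬((req ∧ (¬req ∧ ¬vld ∨ vld ∧ ¬req ∨ req) ∨ ¬vld) ∧ req ∧ (¬req ∨ ¬¬req))
    = ¬((req ∧ (¬req ∧ ¬vld ∨ vld ∧ ¬req ∨ req) ∨ ¬vld) ∧ req ∧ (¬req ∨ req))   [double negation]
    = ¬((req ∧ (¬req ∨ req) ∨ ¬vld) ∧ req ∧ (¬req ∨ req))   [distribution]
    = ¬(req ∧ (¬req ∨ req))   [absorption]
    = ¬req   [complement / identity]
Both reduce to ¬req, so they are equivalent.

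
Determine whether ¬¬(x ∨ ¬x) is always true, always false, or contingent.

always true

¬¬(x ∨ ¬x)
= x ∨ ¬x   [double negation]
= True   [complement]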